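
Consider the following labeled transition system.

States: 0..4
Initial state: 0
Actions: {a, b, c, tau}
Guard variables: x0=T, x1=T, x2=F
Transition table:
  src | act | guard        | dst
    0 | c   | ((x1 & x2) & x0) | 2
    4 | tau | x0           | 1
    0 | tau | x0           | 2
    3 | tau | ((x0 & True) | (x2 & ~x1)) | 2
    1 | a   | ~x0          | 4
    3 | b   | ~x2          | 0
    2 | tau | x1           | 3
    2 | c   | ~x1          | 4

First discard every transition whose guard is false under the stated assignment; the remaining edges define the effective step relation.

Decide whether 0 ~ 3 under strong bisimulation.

Refine partition for ~:
  P[0] = {{0,1,2,3,4}}
  P[1] = {{0,2,4},{1},{3}}
  P[2] = {{0},{1},{2},{3},{4}}
Fixed point at round 3; 5 class(es).
class of 0: {0}; class of 3: {3}

Answer: NOT BISIMILAR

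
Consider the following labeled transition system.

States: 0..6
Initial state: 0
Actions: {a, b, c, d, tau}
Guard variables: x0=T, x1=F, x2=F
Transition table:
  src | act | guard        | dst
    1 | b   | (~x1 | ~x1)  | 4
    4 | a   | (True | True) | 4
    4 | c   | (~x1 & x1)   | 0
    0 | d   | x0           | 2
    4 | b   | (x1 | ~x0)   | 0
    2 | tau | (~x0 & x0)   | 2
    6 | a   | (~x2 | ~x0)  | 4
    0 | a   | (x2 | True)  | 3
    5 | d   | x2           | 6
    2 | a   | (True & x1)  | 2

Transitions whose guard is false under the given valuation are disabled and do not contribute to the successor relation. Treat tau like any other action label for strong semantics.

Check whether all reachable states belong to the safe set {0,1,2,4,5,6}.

Answer: INVARIANT VIOLATED at state 3

Analysis:
Inv-set: {0,1,2,4,5,6}
Reach set: {0,2,3}
  0: ✓
  2: ✓
  3: ✗ unsafe
witness against invariant: a → 3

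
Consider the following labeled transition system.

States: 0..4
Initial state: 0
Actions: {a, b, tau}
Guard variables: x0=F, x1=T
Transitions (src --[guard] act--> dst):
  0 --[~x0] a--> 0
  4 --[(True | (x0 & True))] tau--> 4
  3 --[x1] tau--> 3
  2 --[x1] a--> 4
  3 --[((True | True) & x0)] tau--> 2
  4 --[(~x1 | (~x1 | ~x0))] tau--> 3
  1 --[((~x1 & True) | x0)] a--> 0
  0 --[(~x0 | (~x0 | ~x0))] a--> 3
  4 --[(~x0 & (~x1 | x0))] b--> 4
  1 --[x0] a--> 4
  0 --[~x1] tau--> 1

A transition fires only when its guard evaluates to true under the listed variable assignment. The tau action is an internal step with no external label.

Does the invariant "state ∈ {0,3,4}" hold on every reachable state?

Safe = {0,3,4}
R = {0,3}
  0: ✓
  3: ✓

Answer: INVARIANT HOLDS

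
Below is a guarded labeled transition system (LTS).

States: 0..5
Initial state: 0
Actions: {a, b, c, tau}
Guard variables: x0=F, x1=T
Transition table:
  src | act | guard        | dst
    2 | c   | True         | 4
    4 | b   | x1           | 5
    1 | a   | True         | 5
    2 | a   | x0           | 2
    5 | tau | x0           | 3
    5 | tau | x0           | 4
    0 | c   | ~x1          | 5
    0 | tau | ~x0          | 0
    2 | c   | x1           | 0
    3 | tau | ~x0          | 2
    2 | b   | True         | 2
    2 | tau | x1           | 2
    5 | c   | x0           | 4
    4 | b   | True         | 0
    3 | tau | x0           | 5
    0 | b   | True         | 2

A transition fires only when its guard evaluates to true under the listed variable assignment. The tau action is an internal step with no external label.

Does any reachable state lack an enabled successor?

Reachable = {0,2,4,5}
  0: b→2  tau→0  [2 out]
  2: b→2  c→0  c→4  tau→2  [4 out]
  4: b→0  b→5  [2 out]
  5: ∅  [no exit]
trace reaching 5: b·c·b

Answer: DEADLOCK at state 5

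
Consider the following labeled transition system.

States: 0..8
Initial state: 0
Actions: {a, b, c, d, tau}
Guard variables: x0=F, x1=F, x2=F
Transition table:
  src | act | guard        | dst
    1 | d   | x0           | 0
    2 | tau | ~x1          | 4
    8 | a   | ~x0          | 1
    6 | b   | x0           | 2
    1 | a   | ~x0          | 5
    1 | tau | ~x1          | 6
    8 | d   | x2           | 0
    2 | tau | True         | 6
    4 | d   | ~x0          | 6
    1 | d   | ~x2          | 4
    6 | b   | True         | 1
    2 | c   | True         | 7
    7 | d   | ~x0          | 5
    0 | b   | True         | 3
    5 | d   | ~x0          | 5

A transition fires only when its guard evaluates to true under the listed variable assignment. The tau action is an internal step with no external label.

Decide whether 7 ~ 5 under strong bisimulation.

Answer: BISIMILAR

Analysis:
Bisimulation quotient by refinement:
  π0 = {{0,1,2,3,4,5,6,7,8}}
  π1 = {{0,6},{1},{2},{3},{4,5,7},{8}}
  π2 = {{0},{1},{2},{3},{4},{5,7},{6},{8}}
Fixed point at round 3; 8 class(es).
7∈{5,7}, 5∈{5,7}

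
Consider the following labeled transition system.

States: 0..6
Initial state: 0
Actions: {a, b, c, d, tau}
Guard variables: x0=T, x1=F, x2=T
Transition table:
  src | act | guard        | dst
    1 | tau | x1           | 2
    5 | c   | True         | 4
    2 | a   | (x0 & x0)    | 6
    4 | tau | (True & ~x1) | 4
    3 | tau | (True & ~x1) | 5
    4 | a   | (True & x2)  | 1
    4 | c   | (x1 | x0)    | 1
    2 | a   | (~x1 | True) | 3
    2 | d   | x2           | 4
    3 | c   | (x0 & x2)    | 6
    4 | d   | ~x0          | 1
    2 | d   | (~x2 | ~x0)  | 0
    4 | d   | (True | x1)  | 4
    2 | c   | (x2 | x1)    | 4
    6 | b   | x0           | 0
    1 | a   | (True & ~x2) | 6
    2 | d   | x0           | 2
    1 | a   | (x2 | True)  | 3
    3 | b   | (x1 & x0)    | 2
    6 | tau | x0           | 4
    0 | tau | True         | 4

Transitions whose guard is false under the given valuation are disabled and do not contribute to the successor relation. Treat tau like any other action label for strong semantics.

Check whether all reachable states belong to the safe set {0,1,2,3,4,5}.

Answer: INVARIANT VIOLATED at state 6

Trace:
Allowed set {0,1,2,3,4,5}
Reachable = {0,1,3,4,5,6}
  0: ok
  1: ok
  3: ok
  4: ok
  5: ok
  6: ✗ unsafe
counterexample path to 6: tau·a·a·c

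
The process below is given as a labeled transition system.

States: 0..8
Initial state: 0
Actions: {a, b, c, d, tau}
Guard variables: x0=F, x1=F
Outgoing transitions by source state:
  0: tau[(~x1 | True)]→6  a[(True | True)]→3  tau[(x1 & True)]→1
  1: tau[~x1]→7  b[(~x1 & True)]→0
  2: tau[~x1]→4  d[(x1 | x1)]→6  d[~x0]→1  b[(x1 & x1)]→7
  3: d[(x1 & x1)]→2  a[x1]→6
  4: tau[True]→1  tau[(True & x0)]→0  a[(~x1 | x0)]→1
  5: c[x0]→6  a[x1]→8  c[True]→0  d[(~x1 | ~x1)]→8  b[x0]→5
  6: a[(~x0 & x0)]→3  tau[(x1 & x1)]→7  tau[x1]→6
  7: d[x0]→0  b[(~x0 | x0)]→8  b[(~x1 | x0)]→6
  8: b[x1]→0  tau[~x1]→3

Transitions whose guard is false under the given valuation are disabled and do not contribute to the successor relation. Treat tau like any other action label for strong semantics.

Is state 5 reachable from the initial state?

After dropping false guards: 13 live edges.
depth 0: {0}
depth 1: {3,6}  now seen {0,3,6}
R = {0,3,6}

Answer: UNREACHABLE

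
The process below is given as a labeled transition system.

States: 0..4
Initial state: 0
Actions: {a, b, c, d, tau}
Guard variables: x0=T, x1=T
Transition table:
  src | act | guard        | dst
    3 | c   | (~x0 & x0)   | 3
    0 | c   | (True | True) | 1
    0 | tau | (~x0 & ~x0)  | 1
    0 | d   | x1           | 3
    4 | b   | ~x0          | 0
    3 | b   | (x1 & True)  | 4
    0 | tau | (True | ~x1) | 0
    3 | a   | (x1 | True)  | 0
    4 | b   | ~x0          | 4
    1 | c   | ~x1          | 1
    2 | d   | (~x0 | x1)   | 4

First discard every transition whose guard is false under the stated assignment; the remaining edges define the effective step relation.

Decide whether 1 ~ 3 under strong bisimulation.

Compute ~ classes (split until stable):
  P[0] = {{0,1,2,3,4}}
  P[1] = {{0},{1,4},{2},{3}}
4 equivalence class(es) (converged in 2)
1∈{1,4}, 3∈{3}

Answer: NOT BISIMILAR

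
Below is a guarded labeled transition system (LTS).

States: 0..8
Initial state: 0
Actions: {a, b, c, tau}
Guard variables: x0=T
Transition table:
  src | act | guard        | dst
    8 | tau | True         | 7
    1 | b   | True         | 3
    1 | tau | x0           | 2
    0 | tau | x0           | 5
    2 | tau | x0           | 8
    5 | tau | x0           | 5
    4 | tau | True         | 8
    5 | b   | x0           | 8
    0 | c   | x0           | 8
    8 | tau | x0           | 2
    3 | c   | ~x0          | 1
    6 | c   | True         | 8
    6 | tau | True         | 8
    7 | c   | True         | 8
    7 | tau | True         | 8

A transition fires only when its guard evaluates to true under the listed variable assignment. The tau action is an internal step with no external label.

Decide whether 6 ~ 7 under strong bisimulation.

Answer: BISIMILAR

Trace:
Bisimulation quotient by refinement:
  P[0] = {{0,1,2,3,4,5,6,7,8}}
  P[1] = {{0,6,7},{1,5},{2,4,8},{3}}
  P[2] = {{0},{1},{2,4},{3},{5},{6,7},{8}}
Fixed point at round 3; 7 class(es).
[6]={6,7}  [7]={6,7}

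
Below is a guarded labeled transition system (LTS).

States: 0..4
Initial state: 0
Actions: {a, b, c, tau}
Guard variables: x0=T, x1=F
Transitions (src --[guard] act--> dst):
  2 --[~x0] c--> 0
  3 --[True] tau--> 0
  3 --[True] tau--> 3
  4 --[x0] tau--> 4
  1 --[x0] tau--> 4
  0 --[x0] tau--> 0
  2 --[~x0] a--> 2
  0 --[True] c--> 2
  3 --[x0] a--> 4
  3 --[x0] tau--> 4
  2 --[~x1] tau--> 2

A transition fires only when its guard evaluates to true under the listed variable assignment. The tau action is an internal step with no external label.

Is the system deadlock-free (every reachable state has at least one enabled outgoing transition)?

R = {0,2}
  0: c→2  tau→0  [2 exit(s)]
  2: tau→2  [1 exit(s)]

Answer: DEADLOCK-FREE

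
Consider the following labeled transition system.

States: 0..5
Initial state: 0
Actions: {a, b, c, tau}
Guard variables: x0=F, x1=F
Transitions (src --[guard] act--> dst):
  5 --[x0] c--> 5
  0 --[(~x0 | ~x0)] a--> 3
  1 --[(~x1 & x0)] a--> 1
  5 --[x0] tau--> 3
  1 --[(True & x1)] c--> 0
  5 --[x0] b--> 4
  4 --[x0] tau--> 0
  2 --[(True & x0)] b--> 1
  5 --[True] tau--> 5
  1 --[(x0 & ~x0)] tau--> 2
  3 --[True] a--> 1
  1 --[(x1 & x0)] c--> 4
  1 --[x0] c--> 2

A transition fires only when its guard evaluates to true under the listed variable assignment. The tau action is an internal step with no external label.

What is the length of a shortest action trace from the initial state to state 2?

Answer: UNREACHABLE

Trace:
BFS to 2:
  Layer 0: {0}
  Layer 1: {3}
  Layer 2: {1}
2 never appears.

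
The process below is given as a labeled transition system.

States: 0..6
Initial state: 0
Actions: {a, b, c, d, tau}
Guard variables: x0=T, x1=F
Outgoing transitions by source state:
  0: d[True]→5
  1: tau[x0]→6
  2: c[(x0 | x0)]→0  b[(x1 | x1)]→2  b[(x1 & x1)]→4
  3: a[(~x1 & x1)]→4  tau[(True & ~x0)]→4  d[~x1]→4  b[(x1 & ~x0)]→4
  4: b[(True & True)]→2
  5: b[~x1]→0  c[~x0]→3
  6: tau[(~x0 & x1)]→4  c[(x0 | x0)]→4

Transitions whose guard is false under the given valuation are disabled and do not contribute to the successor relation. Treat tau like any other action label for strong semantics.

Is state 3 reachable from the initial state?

After dropping false guards: 7 live edges.
L0 = {0}
L1 = {5}  now seen {0,5}
Reachable = {0,5}

Answer: UNREACHABLE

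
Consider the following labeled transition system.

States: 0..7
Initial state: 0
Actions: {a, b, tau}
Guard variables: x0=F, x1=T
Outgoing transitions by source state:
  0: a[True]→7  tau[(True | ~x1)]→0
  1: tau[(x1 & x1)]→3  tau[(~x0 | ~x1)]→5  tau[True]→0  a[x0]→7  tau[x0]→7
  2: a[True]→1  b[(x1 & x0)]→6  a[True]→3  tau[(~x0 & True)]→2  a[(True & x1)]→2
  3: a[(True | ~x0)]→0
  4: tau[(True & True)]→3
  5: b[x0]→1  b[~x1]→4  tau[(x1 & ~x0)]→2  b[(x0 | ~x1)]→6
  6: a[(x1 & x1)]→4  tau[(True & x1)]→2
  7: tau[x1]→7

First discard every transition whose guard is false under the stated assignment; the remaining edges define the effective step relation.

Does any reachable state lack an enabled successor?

Reach set: {0,7}
  0: a→7  tau→0  [2 exit(s)]
  7: tau→7  [1 exit(s)]

Answer: DEADLOCK-FREE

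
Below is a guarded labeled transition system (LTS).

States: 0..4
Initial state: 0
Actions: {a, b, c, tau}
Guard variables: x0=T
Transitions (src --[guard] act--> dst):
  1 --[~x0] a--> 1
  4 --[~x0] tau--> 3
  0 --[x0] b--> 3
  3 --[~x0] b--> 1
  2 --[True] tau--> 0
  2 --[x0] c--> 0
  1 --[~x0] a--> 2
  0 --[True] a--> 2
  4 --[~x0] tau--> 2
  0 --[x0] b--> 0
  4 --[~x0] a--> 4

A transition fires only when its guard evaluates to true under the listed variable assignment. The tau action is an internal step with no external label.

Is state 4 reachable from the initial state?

Answer: UNREACHABLE

Trace:
After dropping false guards: 5 live edges.
L0 = {0}
L1 = {2,3}  total {0,2,3}
Reach set: {0,2,3}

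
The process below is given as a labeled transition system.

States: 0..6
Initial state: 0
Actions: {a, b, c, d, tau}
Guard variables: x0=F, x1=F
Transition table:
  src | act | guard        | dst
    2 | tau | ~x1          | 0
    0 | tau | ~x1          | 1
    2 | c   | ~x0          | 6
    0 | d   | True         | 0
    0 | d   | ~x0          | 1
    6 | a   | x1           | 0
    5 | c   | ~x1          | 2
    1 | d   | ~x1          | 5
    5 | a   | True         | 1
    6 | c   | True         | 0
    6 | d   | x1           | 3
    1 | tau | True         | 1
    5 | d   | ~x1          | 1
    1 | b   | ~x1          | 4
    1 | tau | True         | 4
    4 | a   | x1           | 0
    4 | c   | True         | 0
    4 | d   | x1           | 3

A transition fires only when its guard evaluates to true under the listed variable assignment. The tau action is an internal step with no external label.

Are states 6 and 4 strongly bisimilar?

Answer: BISIMILAR

Analysis:
Bisimulation quotient by refinement:
  π0 = {{0,1,2,3,4,5,6}}
  π1 = {{0},{1},{2},{3},{4,6},{5}}
Fixed point at round 2; 6 class(es).
6∈{4,6}, 4∈{4,6}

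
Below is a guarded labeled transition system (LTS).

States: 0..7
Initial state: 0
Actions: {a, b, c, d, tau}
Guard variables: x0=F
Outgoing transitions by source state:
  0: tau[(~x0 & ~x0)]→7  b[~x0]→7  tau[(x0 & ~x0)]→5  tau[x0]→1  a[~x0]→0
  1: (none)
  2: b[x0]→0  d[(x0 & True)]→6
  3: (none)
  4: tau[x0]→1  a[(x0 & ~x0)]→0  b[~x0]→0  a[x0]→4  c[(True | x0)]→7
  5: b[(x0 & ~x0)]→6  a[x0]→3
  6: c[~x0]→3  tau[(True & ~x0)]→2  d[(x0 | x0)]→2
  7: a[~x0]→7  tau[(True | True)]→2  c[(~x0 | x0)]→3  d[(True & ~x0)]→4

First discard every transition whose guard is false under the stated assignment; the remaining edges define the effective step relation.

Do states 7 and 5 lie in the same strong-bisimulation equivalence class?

Bisimulation quotient by refinement:
  P[0] = {{0,1,2,3,4,5,6,7}}
  P[1] = {{0},{1,2,3,5},{4},{6},{7}}
Fixed point at round 2; 5 class(es).
class of 7: {7}; class of 5: {1,2,3,5}

Answer: NOT BISIMILAR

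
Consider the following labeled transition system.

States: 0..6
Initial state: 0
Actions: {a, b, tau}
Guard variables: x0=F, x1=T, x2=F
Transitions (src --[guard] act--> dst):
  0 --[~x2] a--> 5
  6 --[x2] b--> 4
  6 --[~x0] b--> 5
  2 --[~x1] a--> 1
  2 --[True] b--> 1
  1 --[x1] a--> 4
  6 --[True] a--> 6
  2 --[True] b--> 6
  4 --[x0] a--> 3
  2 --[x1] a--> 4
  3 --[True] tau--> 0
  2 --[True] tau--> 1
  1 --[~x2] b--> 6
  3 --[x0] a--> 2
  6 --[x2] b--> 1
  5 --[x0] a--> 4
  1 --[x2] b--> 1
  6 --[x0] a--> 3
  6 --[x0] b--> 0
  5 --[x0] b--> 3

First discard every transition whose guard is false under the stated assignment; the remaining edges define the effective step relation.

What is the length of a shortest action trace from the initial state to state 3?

Breadth-first toward 3:
  Layer 0: {0}
  Layer 1: {5}
3 never appears.

Answer: UNREACHABLE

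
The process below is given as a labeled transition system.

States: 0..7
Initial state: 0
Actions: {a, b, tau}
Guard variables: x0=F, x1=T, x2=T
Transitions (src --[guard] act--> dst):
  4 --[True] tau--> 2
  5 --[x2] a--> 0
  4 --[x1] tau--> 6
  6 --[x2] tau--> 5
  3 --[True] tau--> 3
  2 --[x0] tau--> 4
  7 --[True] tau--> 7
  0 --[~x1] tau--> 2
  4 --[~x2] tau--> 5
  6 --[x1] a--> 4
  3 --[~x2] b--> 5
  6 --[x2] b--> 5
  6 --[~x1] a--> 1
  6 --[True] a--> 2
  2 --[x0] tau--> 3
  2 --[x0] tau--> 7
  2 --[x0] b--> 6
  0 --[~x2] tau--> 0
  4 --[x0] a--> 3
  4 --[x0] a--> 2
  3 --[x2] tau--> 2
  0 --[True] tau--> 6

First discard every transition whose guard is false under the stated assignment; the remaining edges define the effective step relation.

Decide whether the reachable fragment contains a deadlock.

Answer: DEADLOCK at state 2

Working:
Reach set: {0,2,4,5,6}
  0: tau→6  [1 out]
  2: ∅  [deadlock]
  4: tau→2  tau→6  [2 out]
  5: a→0  [1 out]
  6: a→2  a→4  b→5  tau→5  [4 out]
Path to 2: tau·a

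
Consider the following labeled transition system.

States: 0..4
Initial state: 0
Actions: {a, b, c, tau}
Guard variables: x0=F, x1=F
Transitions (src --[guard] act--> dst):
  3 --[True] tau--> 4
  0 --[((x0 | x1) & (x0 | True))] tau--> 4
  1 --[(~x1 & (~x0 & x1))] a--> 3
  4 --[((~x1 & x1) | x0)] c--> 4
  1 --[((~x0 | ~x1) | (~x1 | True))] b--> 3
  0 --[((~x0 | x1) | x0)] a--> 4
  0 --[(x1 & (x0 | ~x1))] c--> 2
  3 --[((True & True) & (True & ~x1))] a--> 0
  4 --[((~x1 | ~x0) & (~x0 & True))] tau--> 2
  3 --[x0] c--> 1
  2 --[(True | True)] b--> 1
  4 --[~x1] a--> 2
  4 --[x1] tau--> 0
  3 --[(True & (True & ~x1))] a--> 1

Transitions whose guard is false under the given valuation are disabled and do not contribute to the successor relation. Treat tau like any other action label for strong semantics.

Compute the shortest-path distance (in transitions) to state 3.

Breadth-first toward 3:
  L0 = {0}
  L1 = {4}
  L2 = {2}
  L3 = {1}
  L4 = {3}
3 enters at depth 4; path a·a·b·b

Answer: 4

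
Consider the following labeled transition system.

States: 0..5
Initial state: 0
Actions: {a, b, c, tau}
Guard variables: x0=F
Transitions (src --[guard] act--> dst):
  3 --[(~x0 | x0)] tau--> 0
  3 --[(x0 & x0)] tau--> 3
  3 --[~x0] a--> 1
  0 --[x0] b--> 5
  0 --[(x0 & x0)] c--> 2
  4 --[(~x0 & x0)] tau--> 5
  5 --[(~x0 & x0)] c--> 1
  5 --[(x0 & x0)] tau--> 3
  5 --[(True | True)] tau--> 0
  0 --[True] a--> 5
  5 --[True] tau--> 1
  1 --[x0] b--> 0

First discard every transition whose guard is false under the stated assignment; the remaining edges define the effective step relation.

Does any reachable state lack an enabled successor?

Reachable = {0,1,5}
  0: a→5  [deg 1]
  1: ∅  [deadlock]
  5: tau→0  tau→1  [deg 2]
witness 1: a·tau

Answer: DEADLOCK at state 1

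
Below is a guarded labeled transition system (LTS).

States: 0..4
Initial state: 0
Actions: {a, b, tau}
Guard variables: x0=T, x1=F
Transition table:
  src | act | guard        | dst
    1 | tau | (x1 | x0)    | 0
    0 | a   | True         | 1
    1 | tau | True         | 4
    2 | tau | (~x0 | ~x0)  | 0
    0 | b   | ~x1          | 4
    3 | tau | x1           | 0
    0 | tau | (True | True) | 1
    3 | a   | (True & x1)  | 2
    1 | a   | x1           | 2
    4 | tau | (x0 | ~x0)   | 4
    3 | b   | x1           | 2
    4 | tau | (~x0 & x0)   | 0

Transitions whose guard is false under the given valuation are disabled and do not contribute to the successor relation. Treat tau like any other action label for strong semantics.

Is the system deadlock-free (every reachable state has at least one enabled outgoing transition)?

Answer: DEADLOCK-FREE

Working:
Reachable = {0,1,4}
  0: a→1  b→4  tau→1  [3 out]
  1: tau→0  tau→4  [2 out]
  4: tau→4  [1 out]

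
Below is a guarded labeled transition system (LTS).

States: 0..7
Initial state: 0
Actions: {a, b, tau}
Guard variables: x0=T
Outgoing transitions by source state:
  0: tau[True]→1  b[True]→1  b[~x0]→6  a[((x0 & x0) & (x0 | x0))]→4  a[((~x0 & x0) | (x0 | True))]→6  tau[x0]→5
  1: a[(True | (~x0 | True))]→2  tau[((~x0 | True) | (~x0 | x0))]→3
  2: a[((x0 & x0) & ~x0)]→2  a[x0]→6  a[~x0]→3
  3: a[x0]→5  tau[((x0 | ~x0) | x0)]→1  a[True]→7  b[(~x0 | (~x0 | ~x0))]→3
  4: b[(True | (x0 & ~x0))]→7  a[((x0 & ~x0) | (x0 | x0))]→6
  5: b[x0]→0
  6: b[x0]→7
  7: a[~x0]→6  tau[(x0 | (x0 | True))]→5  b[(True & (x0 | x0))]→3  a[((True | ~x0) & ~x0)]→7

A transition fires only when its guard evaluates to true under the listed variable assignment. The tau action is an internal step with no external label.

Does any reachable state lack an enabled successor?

Answer: DEADLOCK-FREE

Analysis:
Reachable = {0,1,2,3,4,5,6,7}
  0: a→4  a→6  b→1  tau→1  tau→5  [5 exit(s)]
  1: a→2  tau→3  [2 exit(s)]
  2: a→6  [1 exit(s)]
  3: a→5  a→7  tau→1  [3 exit(s)]
  4: a→6  b→7  [2 exit(s)]
  5: b→0  [1 exit(s)]
  6: b→7  [1 exit(s)]
  7: b→3  tau→5  [2 exit(s)]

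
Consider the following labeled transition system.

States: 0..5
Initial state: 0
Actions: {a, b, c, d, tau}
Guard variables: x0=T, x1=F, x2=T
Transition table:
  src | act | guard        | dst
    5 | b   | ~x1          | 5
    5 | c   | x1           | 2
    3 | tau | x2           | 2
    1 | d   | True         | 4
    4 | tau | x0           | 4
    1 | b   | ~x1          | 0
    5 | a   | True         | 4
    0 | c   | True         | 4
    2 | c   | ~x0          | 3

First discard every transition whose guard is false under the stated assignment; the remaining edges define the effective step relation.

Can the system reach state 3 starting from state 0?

7 transition(s) survive guard evaluation.
Layer 0: {0}
Layer 1: {4}  cumulative {0,4}
Reach set: {0,4}

Answer: UNREACHABLE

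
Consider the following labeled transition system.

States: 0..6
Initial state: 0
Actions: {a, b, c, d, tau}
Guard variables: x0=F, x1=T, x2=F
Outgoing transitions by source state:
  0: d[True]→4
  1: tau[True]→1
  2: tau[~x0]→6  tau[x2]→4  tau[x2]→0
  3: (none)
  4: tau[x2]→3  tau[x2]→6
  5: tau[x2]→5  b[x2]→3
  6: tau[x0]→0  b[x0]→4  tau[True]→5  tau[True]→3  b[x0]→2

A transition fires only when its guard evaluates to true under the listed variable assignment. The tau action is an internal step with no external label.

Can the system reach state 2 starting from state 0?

Guard filter leaves 5 enabled edge(s).
depth 0: {0}
depth 1: {4}  total {0,4}
Reach set: {0,4}

Answer: UNREACHABLE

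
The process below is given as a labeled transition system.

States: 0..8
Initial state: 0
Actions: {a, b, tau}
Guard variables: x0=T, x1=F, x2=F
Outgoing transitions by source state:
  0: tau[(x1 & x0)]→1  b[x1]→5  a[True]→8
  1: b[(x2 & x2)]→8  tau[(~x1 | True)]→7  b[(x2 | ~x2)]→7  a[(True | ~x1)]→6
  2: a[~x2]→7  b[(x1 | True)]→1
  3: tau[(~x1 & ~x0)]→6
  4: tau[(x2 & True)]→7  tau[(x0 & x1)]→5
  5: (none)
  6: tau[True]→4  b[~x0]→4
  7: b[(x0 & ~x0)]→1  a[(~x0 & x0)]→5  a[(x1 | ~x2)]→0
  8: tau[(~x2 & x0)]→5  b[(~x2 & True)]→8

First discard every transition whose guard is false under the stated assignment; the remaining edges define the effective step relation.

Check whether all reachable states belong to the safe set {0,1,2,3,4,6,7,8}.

Answer: INVARIANT VIOLATED at state 5

Analysis:
Inv-set: {0,1,2,3,4,6,7,8}
Reach set: {0,5,8}
  0: ok
  5: ✗ unsafe
  8: ok
counterexample path to 5: a·tau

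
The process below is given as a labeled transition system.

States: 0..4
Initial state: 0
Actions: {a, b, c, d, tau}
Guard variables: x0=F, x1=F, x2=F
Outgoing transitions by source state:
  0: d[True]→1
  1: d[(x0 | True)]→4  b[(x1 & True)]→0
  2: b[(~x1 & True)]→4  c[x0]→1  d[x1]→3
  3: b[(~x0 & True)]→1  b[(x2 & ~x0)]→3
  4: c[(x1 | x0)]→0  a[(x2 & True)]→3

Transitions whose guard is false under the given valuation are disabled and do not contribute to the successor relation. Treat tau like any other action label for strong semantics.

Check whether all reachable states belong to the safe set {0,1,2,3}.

Answer: INVARIANT VIOLATED at state 4

Analysis:
Allowed set {0,1,2,3}
Reachable = {0,1,4}
  0: safe
  1: safe
  4: VIOLATES
counterexample path to 4: d·d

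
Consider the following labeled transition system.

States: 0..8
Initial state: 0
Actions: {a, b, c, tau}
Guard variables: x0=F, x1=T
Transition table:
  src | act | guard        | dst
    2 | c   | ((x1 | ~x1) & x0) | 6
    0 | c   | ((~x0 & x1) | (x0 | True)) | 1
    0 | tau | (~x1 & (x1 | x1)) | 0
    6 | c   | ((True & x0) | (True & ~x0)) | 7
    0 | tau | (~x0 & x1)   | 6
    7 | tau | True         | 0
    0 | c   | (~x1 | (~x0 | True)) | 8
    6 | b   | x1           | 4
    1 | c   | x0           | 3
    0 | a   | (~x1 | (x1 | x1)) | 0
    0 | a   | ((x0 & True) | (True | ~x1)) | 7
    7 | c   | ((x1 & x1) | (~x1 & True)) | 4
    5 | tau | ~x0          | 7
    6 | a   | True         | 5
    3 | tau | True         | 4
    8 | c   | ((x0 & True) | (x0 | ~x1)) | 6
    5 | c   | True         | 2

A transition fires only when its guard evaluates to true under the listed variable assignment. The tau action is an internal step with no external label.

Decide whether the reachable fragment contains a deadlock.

Reachable = {0,1,2,4,5,6,7,8}
  0: a→0  a→7  c→1  c→8  tau→6  [5 exit(s)]
  1: ∅  [STUCK]
  2: ∅  [STUCK]
  4: ∅  [STUCK]
  5: c→2  tau→7  [2 exit(s)]
  6: a→5  b→4  c→7  [3 exit(s)]
  7: c→4  tau→0  [2 exit(s)]
  8: ∅  [STUCK]
trace reaching 1: c

Answer: DEADLOCK at state 1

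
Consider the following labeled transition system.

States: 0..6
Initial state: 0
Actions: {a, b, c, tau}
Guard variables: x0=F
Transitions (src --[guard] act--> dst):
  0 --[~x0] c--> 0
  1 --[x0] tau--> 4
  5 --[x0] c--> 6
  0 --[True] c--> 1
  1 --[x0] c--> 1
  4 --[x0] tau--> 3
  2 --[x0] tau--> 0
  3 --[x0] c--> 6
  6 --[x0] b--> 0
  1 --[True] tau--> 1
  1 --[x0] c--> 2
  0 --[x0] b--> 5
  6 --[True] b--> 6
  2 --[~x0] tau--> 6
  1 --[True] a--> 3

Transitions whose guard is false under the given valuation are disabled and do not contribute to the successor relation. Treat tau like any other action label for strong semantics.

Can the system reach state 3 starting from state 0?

Guard filter leaves 6 enabled edge(s).
depth 0: {0}
depth 1: {1}  cumulative {0,1}
depth 2: {3}  cumulative {0,1,3}
Reachable = {0,1,3}
trace reaching 3: c·a

Answer: REACHABLE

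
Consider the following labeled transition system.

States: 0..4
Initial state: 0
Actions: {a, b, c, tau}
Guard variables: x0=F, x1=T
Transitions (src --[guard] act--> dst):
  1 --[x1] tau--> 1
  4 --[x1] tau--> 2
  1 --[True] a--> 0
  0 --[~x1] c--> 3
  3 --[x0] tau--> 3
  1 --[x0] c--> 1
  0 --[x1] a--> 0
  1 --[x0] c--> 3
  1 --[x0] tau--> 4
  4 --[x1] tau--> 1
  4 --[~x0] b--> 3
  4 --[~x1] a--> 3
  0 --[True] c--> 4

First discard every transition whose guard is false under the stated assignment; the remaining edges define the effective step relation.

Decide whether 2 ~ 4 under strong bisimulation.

Answer: NOT BISIMILAR

Analysis:
Bisimulation quotient by refinement:
  π0 = {{0,1,2,3,4}}
  π1 = {{0},{1},{2,3},{4}}
stable after 2 split(s): 4 block(s)
[2]={2,3}  [4]={4}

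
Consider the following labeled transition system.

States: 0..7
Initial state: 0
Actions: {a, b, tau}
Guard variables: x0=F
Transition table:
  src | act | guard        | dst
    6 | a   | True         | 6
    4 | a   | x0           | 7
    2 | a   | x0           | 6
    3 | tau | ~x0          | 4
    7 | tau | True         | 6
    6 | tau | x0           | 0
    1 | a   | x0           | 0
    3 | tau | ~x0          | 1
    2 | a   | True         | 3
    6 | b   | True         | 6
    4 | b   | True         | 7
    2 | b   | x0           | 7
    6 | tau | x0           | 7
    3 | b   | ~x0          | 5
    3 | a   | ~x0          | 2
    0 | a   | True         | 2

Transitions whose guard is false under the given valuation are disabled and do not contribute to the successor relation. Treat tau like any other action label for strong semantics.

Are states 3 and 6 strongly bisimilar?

Compute ~ classes (split until stable):
  π0 = {{0,1,2,3,4,5,6,7}}
  π1 = {{0,2},{1,5},{3},{4},{6},{7}}
  π2 = {{0},{1,5},{2},{3},{4},{6},{7}}
Fixed point at round 3; 7 class(es).
class of 3: {3}; class of 6: {6}

Answer: NOT BISIMILAR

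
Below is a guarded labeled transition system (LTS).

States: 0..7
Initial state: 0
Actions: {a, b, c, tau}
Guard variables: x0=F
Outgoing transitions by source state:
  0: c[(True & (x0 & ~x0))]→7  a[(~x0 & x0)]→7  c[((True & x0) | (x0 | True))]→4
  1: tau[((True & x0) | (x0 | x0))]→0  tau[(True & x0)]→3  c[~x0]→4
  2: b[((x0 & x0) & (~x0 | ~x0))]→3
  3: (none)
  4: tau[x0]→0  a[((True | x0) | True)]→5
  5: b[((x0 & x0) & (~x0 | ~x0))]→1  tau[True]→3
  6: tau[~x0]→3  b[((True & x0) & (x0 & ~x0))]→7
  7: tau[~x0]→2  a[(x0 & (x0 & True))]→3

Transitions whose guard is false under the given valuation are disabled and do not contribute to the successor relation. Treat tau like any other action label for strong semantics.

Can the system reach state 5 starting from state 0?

Guard filter leaves 6 enabled edge(s).
L0 = {0}
L1 = {4}  total {0,4}
L2 = {5}  total {0,4,5}
L3 = {3}  total {0,3,4,5}
Reach set: {0,3,4,5}
Path to 5: c·a

Answer: REACHABLE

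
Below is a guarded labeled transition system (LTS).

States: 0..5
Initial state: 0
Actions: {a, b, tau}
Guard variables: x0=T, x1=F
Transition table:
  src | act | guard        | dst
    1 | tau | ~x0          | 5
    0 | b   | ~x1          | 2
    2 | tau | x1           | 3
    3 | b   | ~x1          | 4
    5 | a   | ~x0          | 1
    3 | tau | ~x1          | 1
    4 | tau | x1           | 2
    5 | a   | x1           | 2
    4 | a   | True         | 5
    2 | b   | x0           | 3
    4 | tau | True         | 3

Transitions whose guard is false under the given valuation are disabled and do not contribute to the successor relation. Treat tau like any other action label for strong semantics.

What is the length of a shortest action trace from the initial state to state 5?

Answer: 4

Trace:
Layered search for 5:
  depth 0: {0}
  depth 1: {2}
  depth 2: {3}
  depth 3: {1,4}
  depth 4: {5}
5 enters at depth 4; path b·b·b·a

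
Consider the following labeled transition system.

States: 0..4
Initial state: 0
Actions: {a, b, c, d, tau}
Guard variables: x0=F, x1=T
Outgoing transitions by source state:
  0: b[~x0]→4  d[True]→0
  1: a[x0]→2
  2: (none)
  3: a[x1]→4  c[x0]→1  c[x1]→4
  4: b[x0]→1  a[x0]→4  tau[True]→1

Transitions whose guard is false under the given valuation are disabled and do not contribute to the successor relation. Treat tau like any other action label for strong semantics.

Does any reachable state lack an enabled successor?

Reachable = {0,1,4}
  0: b→4  d→0  [2 out]
  1: ∅  [no exit]
  4: tau→1  [1 out]
trace reaching 1: b·tau

Answer: DEADLOCK at state 1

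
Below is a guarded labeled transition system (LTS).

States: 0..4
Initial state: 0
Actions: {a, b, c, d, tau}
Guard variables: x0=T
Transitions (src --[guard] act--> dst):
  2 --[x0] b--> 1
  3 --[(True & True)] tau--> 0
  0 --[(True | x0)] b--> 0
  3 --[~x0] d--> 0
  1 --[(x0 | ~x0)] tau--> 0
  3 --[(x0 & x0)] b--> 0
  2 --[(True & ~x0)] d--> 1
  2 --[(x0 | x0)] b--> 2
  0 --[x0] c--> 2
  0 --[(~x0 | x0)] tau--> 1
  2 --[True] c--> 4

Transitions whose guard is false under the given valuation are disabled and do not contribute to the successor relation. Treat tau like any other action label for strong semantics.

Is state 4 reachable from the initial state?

9 transition(s) survive guard evaluation.
depth 0: {0}
depth 1: {1,2}  now seen {0,1,2}
depth 2: {4}  now seen {0,1,2,4}
R = {0,1,2,4}
trace reaching 4: c·c

Answer: REACHABLE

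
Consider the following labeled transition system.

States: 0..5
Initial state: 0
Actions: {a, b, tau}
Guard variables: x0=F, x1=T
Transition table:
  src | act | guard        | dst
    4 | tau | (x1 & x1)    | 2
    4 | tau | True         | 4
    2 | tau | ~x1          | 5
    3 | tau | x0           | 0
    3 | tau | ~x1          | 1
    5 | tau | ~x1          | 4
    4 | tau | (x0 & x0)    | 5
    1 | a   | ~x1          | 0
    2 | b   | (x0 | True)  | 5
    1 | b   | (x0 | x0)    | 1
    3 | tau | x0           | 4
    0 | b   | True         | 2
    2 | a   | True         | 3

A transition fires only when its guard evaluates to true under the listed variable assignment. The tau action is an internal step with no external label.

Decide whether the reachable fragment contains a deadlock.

Answer: DEADLOCK at state 3

Trace:
Reachable = {0,2,3,5}
  0: b→2  [1 out]
  2: a→3  b→5  [2 out]
  3: ∅  [deadlock]
  5: ∅  [deadlock]
trace reaching 3: b·a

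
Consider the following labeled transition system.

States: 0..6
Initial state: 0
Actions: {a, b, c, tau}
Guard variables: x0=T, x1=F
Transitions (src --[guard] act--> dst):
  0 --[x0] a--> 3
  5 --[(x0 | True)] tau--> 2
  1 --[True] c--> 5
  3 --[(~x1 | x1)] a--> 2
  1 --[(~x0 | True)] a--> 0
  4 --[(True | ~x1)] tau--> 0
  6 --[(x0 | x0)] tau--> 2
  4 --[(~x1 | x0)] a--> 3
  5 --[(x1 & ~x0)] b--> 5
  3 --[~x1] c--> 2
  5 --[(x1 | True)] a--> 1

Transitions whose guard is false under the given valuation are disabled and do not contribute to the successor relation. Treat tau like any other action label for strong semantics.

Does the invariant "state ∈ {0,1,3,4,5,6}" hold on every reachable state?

Safe = {0,1,3,4,5,6}
Reachable = {0,2,3}
  0: safe
  2: outside
  3: safe
witness against invariant: a·a → 2

Answer: INVARIANT VIOLATED at state 2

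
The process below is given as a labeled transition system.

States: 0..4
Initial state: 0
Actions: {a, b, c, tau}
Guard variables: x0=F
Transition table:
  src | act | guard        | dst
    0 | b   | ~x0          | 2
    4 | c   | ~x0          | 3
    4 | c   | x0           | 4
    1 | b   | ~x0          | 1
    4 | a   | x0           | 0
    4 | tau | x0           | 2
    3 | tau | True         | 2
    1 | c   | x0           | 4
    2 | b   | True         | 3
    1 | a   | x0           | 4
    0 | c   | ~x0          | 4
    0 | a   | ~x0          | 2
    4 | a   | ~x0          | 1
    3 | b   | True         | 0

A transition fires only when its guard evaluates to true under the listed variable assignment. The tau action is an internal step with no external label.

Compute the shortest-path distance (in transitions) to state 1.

BFS to 1:
  depth 0: {0}
  depth 1: {2,4}
  depth 2: {1,3}
1 enters at depth 2; path c·a

Answer: 2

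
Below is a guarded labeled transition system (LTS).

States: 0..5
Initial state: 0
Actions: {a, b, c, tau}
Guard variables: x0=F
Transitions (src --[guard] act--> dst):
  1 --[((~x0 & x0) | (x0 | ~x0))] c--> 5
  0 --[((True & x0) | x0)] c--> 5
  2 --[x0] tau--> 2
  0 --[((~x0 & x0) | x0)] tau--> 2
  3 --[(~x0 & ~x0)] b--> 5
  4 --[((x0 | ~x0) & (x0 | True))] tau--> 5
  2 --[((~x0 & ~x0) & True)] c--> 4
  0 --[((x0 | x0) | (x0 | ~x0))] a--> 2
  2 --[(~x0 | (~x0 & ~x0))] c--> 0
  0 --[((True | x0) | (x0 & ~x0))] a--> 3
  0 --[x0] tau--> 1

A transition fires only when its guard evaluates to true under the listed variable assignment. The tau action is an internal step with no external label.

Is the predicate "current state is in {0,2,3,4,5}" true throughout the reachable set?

Inv-set: {0,2,3,4,5}
Reach set: {0,2,3,4,5}
  0: safe
  2: safe
  3: safe
  4: safe
  5: safe

Answer: INVARIANT HOLDS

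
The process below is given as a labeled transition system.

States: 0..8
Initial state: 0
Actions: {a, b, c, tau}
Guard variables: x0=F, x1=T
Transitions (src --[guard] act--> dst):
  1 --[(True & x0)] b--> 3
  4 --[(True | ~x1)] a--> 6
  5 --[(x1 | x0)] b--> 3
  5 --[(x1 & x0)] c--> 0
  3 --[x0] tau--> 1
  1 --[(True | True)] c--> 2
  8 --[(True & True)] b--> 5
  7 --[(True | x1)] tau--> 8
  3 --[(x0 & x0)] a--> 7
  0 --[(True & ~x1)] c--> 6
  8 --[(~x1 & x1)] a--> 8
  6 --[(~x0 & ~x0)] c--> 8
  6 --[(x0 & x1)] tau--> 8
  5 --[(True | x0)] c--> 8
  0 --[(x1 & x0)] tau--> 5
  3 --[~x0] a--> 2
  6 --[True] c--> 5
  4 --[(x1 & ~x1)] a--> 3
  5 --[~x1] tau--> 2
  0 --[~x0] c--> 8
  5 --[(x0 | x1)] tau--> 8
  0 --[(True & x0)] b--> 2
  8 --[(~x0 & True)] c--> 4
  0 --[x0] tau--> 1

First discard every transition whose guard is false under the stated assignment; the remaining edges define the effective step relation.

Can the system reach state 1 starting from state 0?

After dropping false guards: 12 live edges.
depth 0: {0}
depth 1: {8}  total {0,8}
depth 2: {4,5}  total {0,4,5,8}
depth 3: {3,6}  total {0,3,4,5,6,8}
depth 4: {2}  total {0,2,3,4,5,6,8}
R = {0,2,3,4,5,6,8}

Answer: UNREACHABLE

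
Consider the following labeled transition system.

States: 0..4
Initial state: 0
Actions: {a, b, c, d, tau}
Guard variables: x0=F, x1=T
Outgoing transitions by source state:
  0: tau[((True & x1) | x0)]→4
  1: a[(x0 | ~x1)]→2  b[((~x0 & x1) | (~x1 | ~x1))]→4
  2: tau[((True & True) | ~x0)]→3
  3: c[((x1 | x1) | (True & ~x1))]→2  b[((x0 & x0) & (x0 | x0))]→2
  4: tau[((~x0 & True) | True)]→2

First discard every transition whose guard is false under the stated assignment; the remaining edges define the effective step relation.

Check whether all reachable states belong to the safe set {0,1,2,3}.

Answer: INVARIANT VIOLATED at state 4

Trace:
Safe = {0,1,2,3}
Reach set: {0,2,3,4}
  0: safe
  2: safe
  3: safe
  4: VIOLATES
reach 4 via tau — violates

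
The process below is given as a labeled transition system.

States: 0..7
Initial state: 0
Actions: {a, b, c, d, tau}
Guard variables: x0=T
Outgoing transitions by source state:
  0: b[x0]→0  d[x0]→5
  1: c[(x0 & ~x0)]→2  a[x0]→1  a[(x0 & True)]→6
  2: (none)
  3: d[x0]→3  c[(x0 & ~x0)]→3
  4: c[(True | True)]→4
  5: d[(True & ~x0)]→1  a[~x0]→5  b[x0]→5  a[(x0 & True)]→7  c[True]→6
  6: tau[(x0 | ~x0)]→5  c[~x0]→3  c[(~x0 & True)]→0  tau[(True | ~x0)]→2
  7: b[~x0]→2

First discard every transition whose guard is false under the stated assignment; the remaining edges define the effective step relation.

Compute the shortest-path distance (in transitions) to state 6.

Layered search for 6:
  L0 = {0}
  L1 = {5}
  L2 = {6,7}
6 enters at depth 2; path d·c

Answer: 2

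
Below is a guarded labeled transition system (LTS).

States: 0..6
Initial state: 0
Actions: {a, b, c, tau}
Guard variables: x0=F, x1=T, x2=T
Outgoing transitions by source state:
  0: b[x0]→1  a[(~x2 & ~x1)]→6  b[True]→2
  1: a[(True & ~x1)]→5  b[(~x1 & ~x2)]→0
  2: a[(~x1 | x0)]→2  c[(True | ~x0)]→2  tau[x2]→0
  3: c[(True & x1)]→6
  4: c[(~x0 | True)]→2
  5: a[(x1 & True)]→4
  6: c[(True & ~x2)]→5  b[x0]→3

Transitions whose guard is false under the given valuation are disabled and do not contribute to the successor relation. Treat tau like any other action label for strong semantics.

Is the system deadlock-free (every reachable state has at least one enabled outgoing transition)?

Answer: DEADLOCK-FREE

Analysis:
Reachable = {0,2}
  0: b→2  [1 out]
  2: c→2  tau→0  [2 out]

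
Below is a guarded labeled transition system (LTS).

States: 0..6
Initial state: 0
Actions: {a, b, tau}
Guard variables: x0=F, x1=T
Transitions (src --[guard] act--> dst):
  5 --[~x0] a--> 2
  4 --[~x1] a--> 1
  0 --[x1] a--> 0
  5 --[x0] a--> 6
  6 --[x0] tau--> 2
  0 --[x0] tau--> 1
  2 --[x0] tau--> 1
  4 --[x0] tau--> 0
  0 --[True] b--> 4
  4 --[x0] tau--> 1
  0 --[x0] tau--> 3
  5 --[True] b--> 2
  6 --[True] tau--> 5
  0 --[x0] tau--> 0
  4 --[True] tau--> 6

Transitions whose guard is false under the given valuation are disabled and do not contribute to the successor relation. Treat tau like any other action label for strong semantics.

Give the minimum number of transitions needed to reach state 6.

BFS to 6:
  L0 = {0}
  L1 = {4}
  L2 = {6}
depth(6)=2, e.g. b·tau

Answer: 2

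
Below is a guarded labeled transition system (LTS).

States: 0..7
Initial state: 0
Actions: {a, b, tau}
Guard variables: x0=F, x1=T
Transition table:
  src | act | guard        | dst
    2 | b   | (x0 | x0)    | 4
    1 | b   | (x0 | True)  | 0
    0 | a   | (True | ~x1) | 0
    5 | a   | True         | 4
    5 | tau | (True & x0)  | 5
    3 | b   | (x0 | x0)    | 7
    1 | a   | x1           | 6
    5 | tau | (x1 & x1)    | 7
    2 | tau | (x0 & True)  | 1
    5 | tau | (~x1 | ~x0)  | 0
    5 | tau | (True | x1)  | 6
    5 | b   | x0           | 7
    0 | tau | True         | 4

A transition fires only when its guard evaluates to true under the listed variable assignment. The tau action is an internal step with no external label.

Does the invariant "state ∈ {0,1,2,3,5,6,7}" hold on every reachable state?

Answer: INVARIANT VIOLATED at state 4

Working:
Safe = {0,1,2,3,5,6,7}
R = {0,4}
  0: ok
  4: VIOLATES
counterexample path to 4: tau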